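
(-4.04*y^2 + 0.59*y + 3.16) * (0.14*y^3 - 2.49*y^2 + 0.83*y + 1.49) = -0.5656*y^5 + 10.1422*y^4 - 4.3799*y^3 - 13.3983*y^2 + 3.5019*y + 4.7084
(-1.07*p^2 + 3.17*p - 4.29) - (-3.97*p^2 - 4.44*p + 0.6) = 2.9*p^2 + 7.61*p - 4.89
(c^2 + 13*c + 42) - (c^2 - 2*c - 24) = 15*c + 66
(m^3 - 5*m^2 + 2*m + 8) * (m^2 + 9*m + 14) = m^5 + 4*m^4 - 29*m^3 - 44*m^2 + 100*m + 112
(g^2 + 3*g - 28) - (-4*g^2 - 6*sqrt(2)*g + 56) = 5*g^2 + 3*g + 6*sqrt(2)*g - 84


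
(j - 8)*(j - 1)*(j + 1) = j^3 - 8*j^2 - j + 8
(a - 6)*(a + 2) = a^2 - 4*a - 12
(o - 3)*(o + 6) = o^2 + 3*o - 18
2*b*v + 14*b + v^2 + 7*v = (2*b + v)*(v + 7)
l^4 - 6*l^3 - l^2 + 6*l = l*(l - 6)*(l - 1)*(l + 1)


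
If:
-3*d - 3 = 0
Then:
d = -1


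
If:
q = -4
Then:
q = -4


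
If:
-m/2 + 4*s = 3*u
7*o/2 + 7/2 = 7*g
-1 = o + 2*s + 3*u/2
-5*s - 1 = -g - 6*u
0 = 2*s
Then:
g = -1/7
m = -8/7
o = -9/7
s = 0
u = 4/21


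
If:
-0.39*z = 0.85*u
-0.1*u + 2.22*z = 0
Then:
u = 0.00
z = 0.00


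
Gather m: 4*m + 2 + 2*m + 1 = 6*m + 3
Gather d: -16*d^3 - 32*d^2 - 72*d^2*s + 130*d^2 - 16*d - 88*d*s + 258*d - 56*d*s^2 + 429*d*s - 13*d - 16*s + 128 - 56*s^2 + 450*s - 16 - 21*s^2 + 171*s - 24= -16*d^3 + d^2*(98 - 72*s) + d*(-56*s^2 + 341*s + 229) - 77*s^2 + 605*s + 88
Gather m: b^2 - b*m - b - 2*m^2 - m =b^2 - b - 2*m^2 + m*(-b - 1)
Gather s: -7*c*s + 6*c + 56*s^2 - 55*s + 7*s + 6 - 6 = 6*c + 56*s^2 + s*(-7*c - 48)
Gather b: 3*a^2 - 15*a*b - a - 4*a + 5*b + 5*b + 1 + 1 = 3*a^2 - 5*a + b*(10 - 15*a) + 2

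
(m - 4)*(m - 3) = m^2 - 7*m + 12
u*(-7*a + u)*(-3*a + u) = 21*a^2*u - 10*a*u^2 + u^3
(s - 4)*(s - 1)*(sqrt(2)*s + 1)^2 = 2*s^4 - 10*s^3 + 2*sqrt(2)*s^3 - 10*sqrt(2)*s^2 + 9*s^2 - 5*s + 8*sqrt(2)*s + 4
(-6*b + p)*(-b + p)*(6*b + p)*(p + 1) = 36*b^3*p + 36*b^3 - 36*b^2*p^2 - 36*b^2*p - b*p^3 - b*p^2 + p^4 + p^3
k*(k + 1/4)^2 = k^3 + k^2/2 + k/16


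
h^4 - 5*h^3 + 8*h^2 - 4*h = h*(h - 2)^2*(h - 1)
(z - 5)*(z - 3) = z^2 - 8*z + 15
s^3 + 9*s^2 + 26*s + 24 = (s + 2)*(s + 3)*(s + 4)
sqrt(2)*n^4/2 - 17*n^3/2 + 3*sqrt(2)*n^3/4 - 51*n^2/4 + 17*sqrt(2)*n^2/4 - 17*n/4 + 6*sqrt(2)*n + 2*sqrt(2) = (n + 1/2)*(n - 8*sqrt(2))*(n - sqrt(2)/2)*(sqrt(2)*n/2 + sqrt(2)/2)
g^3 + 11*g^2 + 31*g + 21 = (g + 1)*(g + 3)*(g + 7)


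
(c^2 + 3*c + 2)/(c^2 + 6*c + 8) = (c + 1)/(c + 4)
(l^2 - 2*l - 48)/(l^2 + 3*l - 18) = (l - 8)/(l - 3)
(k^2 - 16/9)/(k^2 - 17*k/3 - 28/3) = (k - 4/3)/(k - 7)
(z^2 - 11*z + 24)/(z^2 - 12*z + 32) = (z - 3)/(z - 4)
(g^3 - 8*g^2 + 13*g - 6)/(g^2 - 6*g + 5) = (g^2 - 7*g + 6)/(g - 5)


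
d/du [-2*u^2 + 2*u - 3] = 2 - 4*u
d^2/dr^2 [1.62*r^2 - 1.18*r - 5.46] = 3.24000000000000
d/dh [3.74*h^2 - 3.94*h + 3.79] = 7.48*h - 3.94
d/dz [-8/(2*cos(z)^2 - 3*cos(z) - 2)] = 8*(3 - 4*cos(z))*sin(z)/(2*sin(z)^2 + 3*cos(z))^2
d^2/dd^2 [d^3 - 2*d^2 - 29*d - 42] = 6*d - 4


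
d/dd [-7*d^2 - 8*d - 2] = -14*d - 8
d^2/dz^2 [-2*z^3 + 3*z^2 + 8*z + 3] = 6 - 12*z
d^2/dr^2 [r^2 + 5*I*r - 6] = 2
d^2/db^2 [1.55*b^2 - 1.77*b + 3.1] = 3.10000000000000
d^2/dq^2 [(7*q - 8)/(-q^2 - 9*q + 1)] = 2*(-(2*q + 9)^2*(7*q - 8) + (21*q + 55)*(q^2 + 9*q - 1))/(q^2 + 9*q - 1)^3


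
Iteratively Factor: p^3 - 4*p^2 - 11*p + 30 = (p - 5)*(p^2 + p - 6) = (p - 5)*(p + 3)*(p - 2)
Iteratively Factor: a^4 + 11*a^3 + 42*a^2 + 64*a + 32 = (a + 4)*(a^3 + 7*a^2 + 14*a + 8) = (a + 1)*(a + 4)*(a^2 + 6*a + 8) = (a + 1)*(a + 2)*(a + 4)*(a + 4)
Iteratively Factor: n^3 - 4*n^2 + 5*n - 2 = (n - 1)*(n^2 - 3*n + 2) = (n - 1)^2*(n - 2)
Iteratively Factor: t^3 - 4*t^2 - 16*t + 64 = (t - 4)*(t^2 - 16) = (t - 4)^2*(t + 4)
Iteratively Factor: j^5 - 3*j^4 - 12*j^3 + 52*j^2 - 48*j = (j - 2)*(j^4 - j^3 - 14*j^2 + 24*j) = j*(j - 2)*(j^3 - j^2 - 14*j + 24) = j*(j - 3)*(j - 2)*(j^2 + 2*j - 8) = j*(j - 3)*(j - 2)^2*(j + 4)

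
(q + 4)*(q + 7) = q^2 + 11*q + 28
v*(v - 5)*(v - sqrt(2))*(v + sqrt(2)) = v^4 - 5*v^3 - 2*v^2 + 10*v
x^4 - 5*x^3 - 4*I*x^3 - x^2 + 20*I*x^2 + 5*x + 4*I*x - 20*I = (x - 5)*(x - 4*I)*(-I*x + I)*(I*x + I)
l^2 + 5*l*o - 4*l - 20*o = (l - 4)*(l + 5*o)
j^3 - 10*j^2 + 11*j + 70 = (j - 7)*(j - 5)*(j + 2)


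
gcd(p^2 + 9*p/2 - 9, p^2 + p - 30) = p + 6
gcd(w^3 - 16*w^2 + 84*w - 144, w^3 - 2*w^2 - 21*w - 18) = w - 6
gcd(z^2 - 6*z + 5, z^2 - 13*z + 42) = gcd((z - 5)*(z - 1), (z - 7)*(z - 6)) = 1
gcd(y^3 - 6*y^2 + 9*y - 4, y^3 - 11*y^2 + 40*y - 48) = y - 4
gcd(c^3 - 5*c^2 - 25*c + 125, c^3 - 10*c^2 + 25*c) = c^2 - 10*c + 25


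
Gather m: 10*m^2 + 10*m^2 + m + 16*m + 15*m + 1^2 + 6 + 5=20*m^2 + 32*m + 12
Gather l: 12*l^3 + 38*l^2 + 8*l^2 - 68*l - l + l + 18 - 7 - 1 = 12*l^3 + 46*l^2 - 68*l + 10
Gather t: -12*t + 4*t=-8*t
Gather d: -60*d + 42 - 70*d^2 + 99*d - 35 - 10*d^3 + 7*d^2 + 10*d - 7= -10*d^3 - 63*d^2 + 49*d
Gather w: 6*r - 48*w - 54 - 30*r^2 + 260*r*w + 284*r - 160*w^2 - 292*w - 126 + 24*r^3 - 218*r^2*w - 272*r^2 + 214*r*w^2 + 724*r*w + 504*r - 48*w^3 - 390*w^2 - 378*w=24*r^3 - 302*r^2 + 794*r - 48*w^3 + w^2*(214*r - 550) + w*(-218*r^2 + 984*r - 718) - 180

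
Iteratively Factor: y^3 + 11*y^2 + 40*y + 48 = (y + 4)*(y^2 + 7*y + 12) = (y + 4)^2*(y + 3)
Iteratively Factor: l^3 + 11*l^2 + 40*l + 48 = (l + 4)*(l^2 + 7*l + 12) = (l + 3)*(l + 4)*(l + 4)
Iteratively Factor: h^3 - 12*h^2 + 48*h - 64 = (h - 4)*(h^2 - 8*h + 16) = (h - 4)^2*(h - 4)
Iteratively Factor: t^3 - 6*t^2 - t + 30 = (t + 2)*(t^2 - 8*t + 15) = (t - 5)*(t + 2)*(t - 3)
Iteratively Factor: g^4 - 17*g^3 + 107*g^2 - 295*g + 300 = (g - 4)*(g^3 - 13*g^2 + 55*g - 75) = (g - 4)*(g - 3)*(g^2 - 10*g + 25) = (g - 5)*(g - 4)*(g - 3)*(g - 5)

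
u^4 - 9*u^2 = u^2*(u - 3)*(u + 3)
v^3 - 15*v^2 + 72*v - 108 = (v - 6)^2*(v - 3)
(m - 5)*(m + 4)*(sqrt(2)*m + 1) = sqrt(2)*m^3 - sqrt(2)*m^2 + m^2 - 20*sqrt(2)*m - m - 20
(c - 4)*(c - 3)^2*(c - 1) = c^4 - 11*c^3 + 43*c^2 - 69*c + 36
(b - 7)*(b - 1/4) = b^2 - 29*b/4 + 7/4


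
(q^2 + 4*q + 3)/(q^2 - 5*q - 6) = (q + 3)/(q - 6)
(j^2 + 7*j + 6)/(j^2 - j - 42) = (j + 1)/(j - 7)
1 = 1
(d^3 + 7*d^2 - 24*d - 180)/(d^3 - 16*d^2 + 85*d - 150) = (d^2 + 12*d + 36)/(d^2 - 11*d + 30)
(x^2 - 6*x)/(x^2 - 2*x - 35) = x*(6 - x)/(-x^2 + 2*x + 35)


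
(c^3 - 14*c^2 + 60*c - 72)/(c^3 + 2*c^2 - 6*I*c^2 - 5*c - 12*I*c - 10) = (c^3 - 14*c^2 + 60*c - 72)/(c^3 + c^2*(2 - 6*I) + c*(-5 - 12*I) - 10)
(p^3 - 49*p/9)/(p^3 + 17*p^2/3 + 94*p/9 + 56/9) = p*(3*p - 7)/(3*p^2 + 10*p + 8)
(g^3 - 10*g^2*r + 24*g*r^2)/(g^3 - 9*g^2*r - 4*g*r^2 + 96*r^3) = g*(-g + 6*r)/(-g^2 + 5*g*r + 24*r^2)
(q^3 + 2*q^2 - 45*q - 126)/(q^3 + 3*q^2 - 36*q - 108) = (q - 7)/(q - 6)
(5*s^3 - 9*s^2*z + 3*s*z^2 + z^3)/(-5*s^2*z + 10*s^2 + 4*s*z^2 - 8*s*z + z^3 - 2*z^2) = (-s + z)/(z - 2)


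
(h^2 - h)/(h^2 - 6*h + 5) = h/(h - 5)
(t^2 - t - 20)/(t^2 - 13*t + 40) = (t + 4)/(t - 8)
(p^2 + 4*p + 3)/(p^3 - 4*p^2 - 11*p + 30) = (p + 1)/(p^2 - 7*p + 10)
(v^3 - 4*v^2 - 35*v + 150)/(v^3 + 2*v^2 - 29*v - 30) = (v - 5)/(v + 1)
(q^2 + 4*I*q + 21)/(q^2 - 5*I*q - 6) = (q + 7*I)/(q - 2*I)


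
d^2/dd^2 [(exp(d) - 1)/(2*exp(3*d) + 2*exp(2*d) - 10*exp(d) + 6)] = (2*exp(3*d) + 3*exp(2*d) + 8*exp(d) + 3)*exp(d)/(exp(6*d) + 6*exp(5*d) + 3*exp(4*d) - 28*exp(3*d) - 9*exp(2*d) + 54*exp(d) - 27)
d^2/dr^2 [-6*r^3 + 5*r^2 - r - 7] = 10 - 36*r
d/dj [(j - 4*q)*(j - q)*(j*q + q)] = q*(3*j^2 - 10*j*q + 2*j + 4*q^2 - 5*q)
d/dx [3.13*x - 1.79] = 3.13000000000000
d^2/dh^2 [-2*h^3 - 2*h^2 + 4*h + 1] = -12*h - 4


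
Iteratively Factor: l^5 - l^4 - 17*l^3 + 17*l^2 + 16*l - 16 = (l - 1)*(l^4 - 17*l^2 + 16) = (l - 1)*(l + 1)*(l^3 - l^2 - 16*l + 16) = (l - 1)*(l + 1)*(l + 4)*(l^2 - 5*l + 4) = (l - 1)^2*(l + 1)*(l + 4)*(l - 4)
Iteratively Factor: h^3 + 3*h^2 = (h)*(h^2 + 3*h) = h^2*(h + 3)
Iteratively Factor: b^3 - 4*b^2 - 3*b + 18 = (b - 3)*(b^2 - b - 6) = (b - 3)^2*(b + 2)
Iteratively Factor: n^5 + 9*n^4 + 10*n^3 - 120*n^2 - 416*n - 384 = (n - 4)*(n^4 + 13*n^3 + 62*n^2 + 128*n + 96) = (n - 4)*(n + 4)*(n^3 + 9*n^2 + 26*n + 24) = (n - 4)*(n + 2)*(n + 4)*(n^2 + 7*n + 12) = (n - 4)*(n + 2)*(n + 3)*(n + 4)*(n + 4)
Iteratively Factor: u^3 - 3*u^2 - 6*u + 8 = (u + 2)*(u^2 - 5*u + 4) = (u - 4)*(u + 2)*(u - 1)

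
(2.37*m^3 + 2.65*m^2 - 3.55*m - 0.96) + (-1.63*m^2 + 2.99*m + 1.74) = 2.37*m^3 + 1.02*m^2 - 0.56*m + 0.78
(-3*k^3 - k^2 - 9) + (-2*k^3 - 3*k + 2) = -5*k^3 - k^2 - 3*k - 7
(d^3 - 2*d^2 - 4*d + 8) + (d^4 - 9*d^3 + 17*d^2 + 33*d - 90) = d^4 - 8*d^3 + 15*d^2 + 29*d - 82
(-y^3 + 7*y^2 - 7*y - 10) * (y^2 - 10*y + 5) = -y^5 + 17*y^4 - 82*y^3 + 95*y^2 + 65*y - 50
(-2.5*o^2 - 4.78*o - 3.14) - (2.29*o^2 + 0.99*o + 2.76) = -4.79*o^2 - 5.77*o - 5.9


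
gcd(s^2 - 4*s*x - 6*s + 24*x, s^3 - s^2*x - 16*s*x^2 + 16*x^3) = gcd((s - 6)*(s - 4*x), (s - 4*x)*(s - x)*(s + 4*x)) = -s + 4*x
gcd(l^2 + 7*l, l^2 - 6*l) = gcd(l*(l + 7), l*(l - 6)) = l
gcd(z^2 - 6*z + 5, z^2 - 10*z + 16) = 1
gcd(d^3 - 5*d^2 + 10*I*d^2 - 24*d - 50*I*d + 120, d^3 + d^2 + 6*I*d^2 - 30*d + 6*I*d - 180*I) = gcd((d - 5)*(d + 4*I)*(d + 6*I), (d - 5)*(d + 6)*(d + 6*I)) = d^2 + d*(-5 + 6*I) - 30*I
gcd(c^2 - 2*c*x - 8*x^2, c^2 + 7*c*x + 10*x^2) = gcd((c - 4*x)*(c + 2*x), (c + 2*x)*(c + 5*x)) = c + 2*x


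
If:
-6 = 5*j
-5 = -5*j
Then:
No Solution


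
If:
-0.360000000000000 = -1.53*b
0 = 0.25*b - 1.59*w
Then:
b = 0.24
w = 0.04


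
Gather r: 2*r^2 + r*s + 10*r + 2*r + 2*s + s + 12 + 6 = 2*r^2 + r*(s + 12) + 3*s + 18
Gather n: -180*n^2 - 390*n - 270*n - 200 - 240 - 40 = -180*n^2 - 660*n - 480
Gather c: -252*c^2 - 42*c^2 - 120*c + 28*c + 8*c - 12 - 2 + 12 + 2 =-294*c^2 - 84*c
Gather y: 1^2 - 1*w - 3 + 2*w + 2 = w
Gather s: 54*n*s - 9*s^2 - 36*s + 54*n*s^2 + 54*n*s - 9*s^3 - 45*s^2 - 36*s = -9*s^3 + s^2*(54*n - 54) + s*(108*n - 72)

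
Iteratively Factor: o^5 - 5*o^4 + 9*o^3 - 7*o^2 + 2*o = (o)*(o^4 - 5*o^3 + 9*o^2 - 7*o + 2) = o*(o - 2)*(o^3 - 3*o^2 + 3*o - 1) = o*(o - 2)*(o - 1)*(o^2 - 2*o + 1) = o*(o - 2)*(o - 1)^2*(o - 1)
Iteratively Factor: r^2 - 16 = (r - 4)*(r + 4)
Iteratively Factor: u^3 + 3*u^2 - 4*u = (u - 1)*(u^2 + 4*u) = u*(u - 1)*(u + 4)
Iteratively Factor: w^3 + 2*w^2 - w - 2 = (w + 2)*(w^2 - 1) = (w - 1)*(w + 2)*(w + 1)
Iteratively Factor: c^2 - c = (c)*(c - 1)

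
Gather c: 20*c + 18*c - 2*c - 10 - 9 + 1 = 36*c - 18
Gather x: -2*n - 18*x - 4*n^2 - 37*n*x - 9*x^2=-4*n^2 - 2*n - 9*x^2 + x*(-37*n - 18)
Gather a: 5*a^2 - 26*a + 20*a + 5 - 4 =5*a^2 - 6*a + 1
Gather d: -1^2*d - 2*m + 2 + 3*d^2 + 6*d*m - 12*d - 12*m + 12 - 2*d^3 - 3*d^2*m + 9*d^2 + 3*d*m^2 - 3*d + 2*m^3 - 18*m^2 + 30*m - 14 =-2*d^3 + d^2*(12 - 3*m) + d*(3*m^2 + 6*m - 16) + 2*m^3 - 18*m^2 + 16*m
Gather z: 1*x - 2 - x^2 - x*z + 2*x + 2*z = -x^2 + 3*x + z*(2 - x) - 2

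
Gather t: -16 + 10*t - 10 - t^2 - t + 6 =-t^2 + 9*t - 20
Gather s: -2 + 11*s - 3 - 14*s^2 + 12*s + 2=-14*s^2 + 23*s - 3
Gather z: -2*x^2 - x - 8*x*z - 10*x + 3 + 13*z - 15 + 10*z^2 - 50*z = -2*x^2 - 11*x + 10*z^2 + z*(-8*x - 37) - 12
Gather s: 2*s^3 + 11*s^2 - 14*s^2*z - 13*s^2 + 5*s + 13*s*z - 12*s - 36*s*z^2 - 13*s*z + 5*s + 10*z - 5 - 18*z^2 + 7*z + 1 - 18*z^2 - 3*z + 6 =2*s^3 + s^2*(-14*z - 2) + s*(-36*z^2 - 2) - 36*z^2 + 14*z + 2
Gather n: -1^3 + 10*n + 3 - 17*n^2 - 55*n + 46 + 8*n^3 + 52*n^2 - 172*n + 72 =8*n^3 + 35*n^2 - 217*n + 120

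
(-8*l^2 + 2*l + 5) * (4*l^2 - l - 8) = -32*l^4 + 16*l^3 + 82*l^2 - 21*l - 40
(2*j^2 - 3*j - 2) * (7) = 14*j^2 - 21*j - 14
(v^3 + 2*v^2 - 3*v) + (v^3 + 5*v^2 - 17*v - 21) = 2*v^3 + 7*v^2 - 20*v - 21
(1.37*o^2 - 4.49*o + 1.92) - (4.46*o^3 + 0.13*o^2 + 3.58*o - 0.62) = -4.46*o^3 + 1.24*o^2 - 8.07*o + 2.54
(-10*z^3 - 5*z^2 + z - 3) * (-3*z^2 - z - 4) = 30*z^5 + 25*z^4 + 42*z^3 + 28*z^2 - z + 12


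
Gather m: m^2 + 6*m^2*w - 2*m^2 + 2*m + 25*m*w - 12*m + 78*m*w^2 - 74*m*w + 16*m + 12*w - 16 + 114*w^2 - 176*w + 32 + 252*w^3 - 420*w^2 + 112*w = m^2*(6*w - 1) + m*(78*w^2 - 49*w + 6) + 252*w^3 - 306*w^2 - 52*w + 16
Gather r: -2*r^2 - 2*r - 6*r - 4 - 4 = -2*r^2 - 8*r - 8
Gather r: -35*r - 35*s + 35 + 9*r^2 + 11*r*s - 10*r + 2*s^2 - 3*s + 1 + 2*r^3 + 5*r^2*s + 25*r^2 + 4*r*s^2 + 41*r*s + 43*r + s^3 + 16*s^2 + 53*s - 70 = 2*r^3 + r^2*(5*s + 34) + r*(4*s^2 + 52*s - 2) + s^3 + 18*s^2 + 15*s - 34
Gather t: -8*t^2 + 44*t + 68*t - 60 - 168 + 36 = -8*t^2 + 112*t - 192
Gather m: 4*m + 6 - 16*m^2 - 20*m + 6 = -16*m^2 - 16*m + 12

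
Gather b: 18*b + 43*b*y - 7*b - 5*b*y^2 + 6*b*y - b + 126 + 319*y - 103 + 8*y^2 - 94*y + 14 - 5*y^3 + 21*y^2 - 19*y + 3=b*(-5*y^2 + 49*y + 10) - 5*y^3 + 29*y^2 + 206*y + 40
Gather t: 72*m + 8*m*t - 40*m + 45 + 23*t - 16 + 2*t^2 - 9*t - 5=32*m + 2*t^2 + t*(8*m + 14) + 24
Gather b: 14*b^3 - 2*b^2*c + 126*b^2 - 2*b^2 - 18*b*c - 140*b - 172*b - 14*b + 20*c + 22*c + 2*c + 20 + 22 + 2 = 14*b^3 + b^2*(124 - 2*c) + b*(-18*c - 326) + 44*c + 44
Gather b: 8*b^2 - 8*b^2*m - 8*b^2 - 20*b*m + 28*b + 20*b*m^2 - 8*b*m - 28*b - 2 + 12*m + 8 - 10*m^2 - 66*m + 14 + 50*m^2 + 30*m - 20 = -8*b^2*m + b*(20*m^2 - 28*m) + 40*m^2 - 24*m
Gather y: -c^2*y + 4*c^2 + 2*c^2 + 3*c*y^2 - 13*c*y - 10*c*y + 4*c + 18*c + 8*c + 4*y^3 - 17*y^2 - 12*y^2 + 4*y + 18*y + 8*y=6*c^2 + 30*c + 4*y^3 + y^2*(3*c - 29) + y*(-c^2 - 23*c + 30)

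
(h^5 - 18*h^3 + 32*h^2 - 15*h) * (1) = h^5 - 18*h^3 + 32*h^2 - 15*h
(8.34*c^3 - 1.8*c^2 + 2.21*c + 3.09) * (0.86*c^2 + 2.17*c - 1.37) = 7.1724*c^5 + 16.5498*c^4 - 13.4312*c^3 + 9.9191*c^2 + 3.6776*c - 4.2333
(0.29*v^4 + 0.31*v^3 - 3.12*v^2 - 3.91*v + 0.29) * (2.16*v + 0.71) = 0.6264*v^5 + 0.8755*v^4 - 6.5191*v^3 - 10.6608*v^2 - 2.1497*v + 0.2059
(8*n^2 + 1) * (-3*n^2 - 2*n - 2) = -24*n^4 - 16*n^3 - 19*n^2 - 2*n - 2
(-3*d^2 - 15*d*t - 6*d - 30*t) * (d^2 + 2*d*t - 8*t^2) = -3*d^4 - 21*d^3*t - 6*d^3 - 6*d^2*t^2 - 42*d^2*t + 120*d*t^3 - 12*d*t^2 + 240*t^3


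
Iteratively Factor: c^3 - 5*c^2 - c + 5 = (c - 5)*(c^2 - 1) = (c - 5)*(c + 1)*(c - 1)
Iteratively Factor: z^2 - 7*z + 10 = (z - 5)*(z - 2)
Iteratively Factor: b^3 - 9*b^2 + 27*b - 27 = (b - 3)*(b^2 - 6*b + 9) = (b - 3)^2*(b - 3)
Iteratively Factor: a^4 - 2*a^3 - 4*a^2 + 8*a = (a - 2)*(a^3 - 4*a) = (a - 2)^2*(a^2 + 2*a) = (a - 2)^2*(a + 2)*(a)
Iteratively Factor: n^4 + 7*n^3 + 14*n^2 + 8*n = (n + 4)*(n^3 + 3*n^2 + 2*n) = n*(n + 4)*(n^2 + 3*n + 2) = n*(n + 1)*(n + 4)*(n + 2)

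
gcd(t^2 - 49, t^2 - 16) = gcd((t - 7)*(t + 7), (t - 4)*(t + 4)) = 1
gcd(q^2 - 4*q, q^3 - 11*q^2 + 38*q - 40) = q - 4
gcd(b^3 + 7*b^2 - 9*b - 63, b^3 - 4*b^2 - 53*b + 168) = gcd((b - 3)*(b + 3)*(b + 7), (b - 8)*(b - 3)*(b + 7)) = b^2 + 4*b - 21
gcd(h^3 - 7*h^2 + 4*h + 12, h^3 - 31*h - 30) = h^2 - 5*h - 6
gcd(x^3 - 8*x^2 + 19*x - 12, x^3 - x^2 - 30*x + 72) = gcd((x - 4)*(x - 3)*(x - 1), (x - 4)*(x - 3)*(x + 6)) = x^2 - 7*x + 12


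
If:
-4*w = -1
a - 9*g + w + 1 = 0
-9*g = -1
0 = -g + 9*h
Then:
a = -1/4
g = 1/9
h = 1/81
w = 1/4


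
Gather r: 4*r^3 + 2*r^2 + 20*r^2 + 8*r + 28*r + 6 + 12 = 4*r^3 + 22*r^2 + 36*r + 18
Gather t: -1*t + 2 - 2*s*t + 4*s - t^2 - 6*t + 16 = 4*s - t^2 + t*(-2*s - 7) + 18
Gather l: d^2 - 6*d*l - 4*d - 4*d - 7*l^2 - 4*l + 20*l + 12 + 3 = d^2 - 8*d - 7*l^2 + l*(16 - 6*d) + 15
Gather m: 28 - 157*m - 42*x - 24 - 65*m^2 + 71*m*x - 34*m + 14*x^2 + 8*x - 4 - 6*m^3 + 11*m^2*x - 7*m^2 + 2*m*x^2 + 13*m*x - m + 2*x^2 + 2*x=-6*m^3 + m^2*(11*x - 72) + m*(2*x^2 + 84*x - 192) + 16*x^2 - 32*x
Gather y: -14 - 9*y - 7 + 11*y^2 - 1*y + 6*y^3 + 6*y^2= 6*y^3 + 17*y^2 - 10*y - 21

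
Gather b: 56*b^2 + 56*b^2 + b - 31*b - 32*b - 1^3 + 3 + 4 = 112*b^2 - 62*b + 6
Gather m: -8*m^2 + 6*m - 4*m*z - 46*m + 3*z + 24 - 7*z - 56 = -8*m^2 + m*(-4*z - 40) - 4*z - 32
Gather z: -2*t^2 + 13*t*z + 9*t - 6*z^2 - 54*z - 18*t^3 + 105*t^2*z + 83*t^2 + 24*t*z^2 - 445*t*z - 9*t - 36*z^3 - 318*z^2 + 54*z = -18*t^3 + 81*t^2 - 36*z^3 + z^2*(24*t - 324) + z*(105*t^2 - 432*t)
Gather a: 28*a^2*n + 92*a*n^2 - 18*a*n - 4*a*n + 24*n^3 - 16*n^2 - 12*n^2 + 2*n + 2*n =28*a^2*n + a*(92*n^2 - 22*n) + 24*n^3 - 28*n^2 + 4*n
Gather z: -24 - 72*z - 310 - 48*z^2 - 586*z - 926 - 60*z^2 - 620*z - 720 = -108*z^2 - 1278*z - 1980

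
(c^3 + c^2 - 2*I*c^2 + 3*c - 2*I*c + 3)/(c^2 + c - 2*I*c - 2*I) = (c^2 - 2*I*c + 3)/(c - 2*I)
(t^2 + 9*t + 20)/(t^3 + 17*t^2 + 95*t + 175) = (t + 4)/(t^2 + 12*t + 35)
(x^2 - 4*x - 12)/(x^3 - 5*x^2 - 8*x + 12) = 1/(x - 1)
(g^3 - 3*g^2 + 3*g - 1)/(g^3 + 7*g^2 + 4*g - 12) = (g^2 - 2*g + 1)/(g^2 + 8*g + 12)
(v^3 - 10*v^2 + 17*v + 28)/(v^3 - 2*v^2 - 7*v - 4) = (v - 7)/(v + 1)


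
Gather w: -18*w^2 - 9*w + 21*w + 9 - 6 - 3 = -18*w^2 + 12*w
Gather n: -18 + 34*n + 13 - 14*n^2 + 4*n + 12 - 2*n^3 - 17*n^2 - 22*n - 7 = -2*n^3 - 31*n^2 + 16*n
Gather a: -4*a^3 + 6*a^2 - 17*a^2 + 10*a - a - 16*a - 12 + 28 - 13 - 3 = -4*a^3 - 11*a^2 - 7*a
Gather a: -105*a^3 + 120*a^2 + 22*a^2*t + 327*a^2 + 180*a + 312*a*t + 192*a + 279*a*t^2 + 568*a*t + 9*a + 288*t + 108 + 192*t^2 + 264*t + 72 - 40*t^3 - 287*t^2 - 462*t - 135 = -105*a^3 + a^2*(22*t + 447) + a*(279*t^2 + 880*t + 381) - 40*t^3 - 95*t^2 + 90*t + 45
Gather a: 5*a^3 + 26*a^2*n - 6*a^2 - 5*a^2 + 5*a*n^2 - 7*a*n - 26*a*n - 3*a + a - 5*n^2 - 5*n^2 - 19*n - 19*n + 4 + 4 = 5*a^3 + a^2*(26*n - 11) + a*(5*n^2 - 33*n - 2) - 10*n^2 - 38*n + 8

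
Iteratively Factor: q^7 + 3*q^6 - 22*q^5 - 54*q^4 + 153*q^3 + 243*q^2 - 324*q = (q - 3)*(q^6 + 6*q^5 - 4*q^4 - 66*q^3 - 45*q^2 + 108*q) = (q - 3)^2*(q^5 + 9*q^4 + 23*q^3 + 3*q^2 - 36*q) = (q - 3)^2*(q + 4)*(q^4 + 5*q^3 + 3*q^2 - 9*q) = (q - 3)^2*(q + 3)*(q + 4)*(q^3 + 2*q^2 - 3*q) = q*(q - 3)^2*(q + 3)*(q + 4)*(q^2 + 2*q - 3) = q*(q - 3)^2*(q + 3)^2*(q + 4)*(q - 1)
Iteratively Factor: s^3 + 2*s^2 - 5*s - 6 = (s + 1)*(s^2 + s - 6) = (s - 2)*(s + 1)*(s + 3)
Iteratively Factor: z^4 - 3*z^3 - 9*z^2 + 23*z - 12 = (z - 1)*(z^3 - 2*z^2 - 11*z + 12) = (z - 1)*(z + 3)*(z^2 - 5*z + 4) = (z - 4)*(z - 1)*(z + 3)*(z - 1)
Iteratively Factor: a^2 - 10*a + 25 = (a - 5)*(a - 5)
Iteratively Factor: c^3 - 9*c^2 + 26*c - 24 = (c - 3)*(c^2 - 6*c + 8) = (c - 3)*(c - 2)*(c - 4)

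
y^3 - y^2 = y^2*(y - 1)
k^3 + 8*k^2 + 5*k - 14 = (k - 1)*(k + 2)*(k + 7)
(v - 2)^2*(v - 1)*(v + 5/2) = v^4 - 5*v^3/2 - 9*v^2/2 + 16*v - 10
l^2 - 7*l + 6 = (l - 6)*(l - 1)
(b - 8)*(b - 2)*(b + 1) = b^3 - 9*b^2 + 6*b + 16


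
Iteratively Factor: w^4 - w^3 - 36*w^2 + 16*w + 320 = (w + 4)*(w^3 - 5*w^2 - 16*w + 80) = (w - 4)*(w + 4)*(w^2 - w - 20) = (w - 5)*(w - 4)*(w + 4)*(w + 4)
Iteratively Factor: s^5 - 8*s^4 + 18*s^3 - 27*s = (s - 3)*(s^4 - 5*s^3 + 3*s^2 + 9*s) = (s - 3)*(s + 1)*(s^3 - 6*s^2 + 9*s) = s*(s - 3)*(s + 1)*(s^2 - 6*s + 9) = s*(s - 3)^2*(s + 1)*(s - 3)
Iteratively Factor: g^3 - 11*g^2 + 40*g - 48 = (g - 4)*(g^2 - 7*g + 12) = (g - 4)^2*(g - 3)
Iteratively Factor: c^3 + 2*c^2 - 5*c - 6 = (c + 3)*(c^2 - c - 2) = (c + 1)*(c + 3)*(c - 2)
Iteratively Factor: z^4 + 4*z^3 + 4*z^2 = (z)*(z^3 + 4*z^2 + 4*z) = z*(z + 2)*(z^2 + 2*z) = z*(z + 2)^2*(z)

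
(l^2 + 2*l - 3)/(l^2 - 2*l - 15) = (l - 1)/(l - 5)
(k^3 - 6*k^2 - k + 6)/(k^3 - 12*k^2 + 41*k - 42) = (k^3 - 6*k^2 - k + 6)/(k^3 - 12*k^2 + 41*k - 42)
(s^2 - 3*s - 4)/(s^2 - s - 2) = (s - 4)/(s - 2)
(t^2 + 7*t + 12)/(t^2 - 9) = (t + 4)/(t - 3)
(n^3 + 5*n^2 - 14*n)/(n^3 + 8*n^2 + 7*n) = (n - 2)/(n + 1)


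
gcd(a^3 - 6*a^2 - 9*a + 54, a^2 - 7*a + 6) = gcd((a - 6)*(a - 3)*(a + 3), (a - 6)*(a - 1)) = a - 6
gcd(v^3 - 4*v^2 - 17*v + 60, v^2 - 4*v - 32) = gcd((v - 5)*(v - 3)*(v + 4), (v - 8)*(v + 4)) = v + 4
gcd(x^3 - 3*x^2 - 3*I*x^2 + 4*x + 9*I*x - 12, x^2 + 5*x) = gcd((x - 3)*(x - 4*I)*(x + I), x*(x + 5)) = 1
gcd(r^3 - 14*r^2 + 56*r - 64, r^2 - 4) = r - 2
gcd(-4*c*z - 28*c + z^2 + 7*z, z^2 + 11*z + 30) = 1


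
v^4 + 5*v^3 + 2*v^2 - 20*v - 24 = (v - 2)*(v + 2)^2*(v + 3)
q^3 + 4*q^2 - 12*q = q*(q - 2)*(q + 6)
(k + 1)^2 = k^2 + 2*k + 1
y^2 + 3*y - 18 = (y - 3)*(y + 6)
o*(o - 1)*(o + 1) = o^3 - o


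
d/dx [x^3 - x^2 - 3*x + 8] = 3*x^2 - 2*x - 3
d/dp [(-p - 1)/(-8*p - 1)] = -7/(8*p + 1)^2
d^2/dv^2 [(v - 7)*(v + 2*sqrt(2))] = 2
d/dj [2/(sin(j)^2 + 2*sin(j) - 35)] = -4*(sin(j) + 1)*cos(j)/(sin(j)^2 + 2*sin(j) - 35)^2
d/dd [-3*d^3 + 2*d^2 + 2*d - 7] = -9*d^2 + 4*d + 2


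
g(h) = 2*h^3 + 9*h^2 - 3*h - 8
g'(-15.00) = 1077.00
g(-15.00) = -4688.00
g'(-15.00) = 1077.00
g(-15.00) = -4688.00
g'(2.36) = 72.90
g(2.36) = 61.33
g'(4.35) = 188.84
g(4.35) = 313.88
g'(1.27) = 29.54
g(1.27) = 6.80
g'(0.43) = 5.85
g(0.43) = -7.47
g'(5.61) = 286.81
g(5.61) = 611.54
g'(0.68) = 12.01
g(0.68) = -5.25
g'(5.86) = 308.52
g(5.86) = 685.94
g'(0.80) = 15.24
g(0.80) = -3.62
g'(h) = 6*h^2 + 18*h - 3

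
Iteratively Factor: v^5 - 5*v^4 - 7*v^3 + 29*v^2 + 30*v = (v + 1)*(v^4 - 6*v^3 - v^2 + 30*v) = (v + 1)*(v + 2)*(v^3 - 8*v^2 + 15*v) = v*(v + 1)*(v + 2)*(v^2 - 8*v + 15) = v*(v - 5)*(v + 1)*(v + 2)*(v - 3)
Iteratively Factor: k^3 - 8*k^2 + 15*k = (k - 3)*(k^2 - 5*k) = (k - 5)*(k - 3)*(k)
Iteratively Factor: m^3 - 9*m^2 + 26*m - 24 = (m - 2)*(m^2 - 7*m + 12) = (m - 3)*(m - 2)*(m - 4)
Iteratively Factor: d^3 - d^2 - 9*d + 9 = (d + 3)*(d^2 - 4*d + 3) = (d - 3)*(d + 3)*(d - 1)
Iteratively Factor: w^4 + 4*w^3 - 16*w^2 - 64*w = (w + 4)*(w^3 - 16*w) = (w - 4)*(w + 4)*(w^2 + 4*w) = w*(w - 4)*(w + 4)*(w + 4)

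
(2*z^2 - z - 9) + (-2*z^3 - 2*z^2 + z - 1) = -2*z^3 - 10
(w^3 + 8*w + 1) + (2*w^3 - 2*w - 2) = 3*w^3 + 6*w - 1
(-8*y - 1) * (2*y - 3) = -16*y^2 + 22*y + 3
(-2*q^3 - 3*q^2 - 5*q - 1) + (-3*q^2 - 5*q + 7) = -2*q^3 - 6*q^2 - 10*q + 6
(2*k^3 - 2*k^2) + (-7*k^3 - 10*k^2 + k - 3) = -5*k^3 - 12*k^2 + k - 3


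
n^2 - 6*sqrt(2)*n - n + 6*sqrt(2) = (n - 1)*(n - 6*sqrt(2))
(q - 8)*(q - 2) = q^2 - 10*q + 16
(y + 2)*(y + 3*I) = y^2 + 2*y + 3*I*y + 6*I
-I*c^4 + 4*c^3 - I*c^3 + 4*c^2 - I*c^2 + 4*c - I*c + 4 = (c - I)*(c + I)*(c + 4*I)*(-I*c - I)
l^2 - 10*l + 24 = (l - 6)*(l - 4)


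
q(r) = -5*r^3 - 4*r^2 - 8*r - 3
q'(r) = -15*r^2 - 8*r - 8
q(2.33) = -106.60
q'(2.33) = -108.07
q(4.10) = -447.64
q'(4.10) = -292.95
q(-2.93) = 111.87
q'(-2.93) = -113.33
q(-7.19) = 1706.21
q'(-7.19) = -725.92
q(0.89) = -16.81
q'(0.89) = -27.00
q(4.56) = -596.75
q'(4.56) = -356.38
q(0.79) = -14.28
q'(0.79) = -23.68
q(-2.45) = 66.12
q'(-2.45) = -78.44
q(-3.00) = 120.00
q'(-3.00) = -119.00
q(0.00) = -3.00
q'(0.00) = -8.00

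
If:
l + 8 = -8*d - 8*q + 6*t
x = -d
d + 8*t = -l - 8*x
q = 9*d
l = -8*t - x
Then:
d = 0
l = -32/7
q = 0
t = 4/7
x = 0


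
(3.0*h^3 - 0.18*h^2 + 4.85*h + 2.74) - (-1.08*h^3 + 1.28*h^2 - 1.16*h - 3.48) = 4.08*h^3 - 1.46*h^2 + 6.01*h + 6.22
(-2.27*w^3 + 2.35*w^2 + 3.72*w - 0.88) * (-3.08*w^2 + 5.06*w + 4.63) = 6.9916*w^5 - 18.7242*w^4 - 10.0767*w^3 + 32.4141*w^2 + 12.7708*w - 4.0744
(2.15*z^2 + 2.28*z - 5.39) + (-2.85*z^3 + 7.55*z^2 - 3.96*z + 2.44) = -2.85*z^3 + 9.7*z^2 - 1.68*z - 2.95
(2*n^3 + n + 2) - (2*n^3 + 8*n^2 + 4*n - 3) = -8*n^2 - 3*n + 5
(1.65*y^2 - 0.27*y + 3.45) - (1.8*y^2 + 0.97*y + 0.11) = -0.15*y^2 - 1.24*y + 3.34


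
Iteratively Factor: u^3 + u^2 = (u + 1)*(u^2) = u*(u + 1)*(u)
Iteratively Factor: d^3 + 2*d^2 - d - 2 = (d - 1)*(d^2 + 3*d + 2) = (d - 1)*(d + 2)*(d + 1)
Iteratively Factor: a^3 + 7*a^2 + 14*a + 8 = (a + 4)*(a^2 + 3*a + 2) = (a + 2)*(a + 4)*(a + 1)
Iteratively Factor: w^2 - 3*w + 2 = (w - 1)*(w - 2)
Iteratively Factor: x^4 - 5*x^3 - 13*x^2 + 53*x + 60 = (x - 4)*(x^3 - x^2 - 17*x - 15) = (x - 4)*(x + 3)*(x^2 - 4*x - 5) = (x - 4)*(x + 1)*(x + 3)*(x - 5)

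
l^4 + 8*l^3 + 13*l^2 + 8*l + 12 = (l + 2)*(l + 6)*(l - I)*(l + I)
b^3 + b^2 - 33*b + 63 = (b - 3)^2*(b + 7)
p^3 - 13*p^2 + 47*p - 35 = (p - 7)*(p - 5)*(p - 1)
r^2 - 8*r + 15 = (r - 5)*(r - 3)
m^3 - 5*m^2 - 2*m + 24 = (m - 4)*(m - 3)*(m + 2)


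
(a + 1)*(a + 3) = a^2 + 4*a + 3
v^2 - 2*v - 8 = (v - 4)*(v + 2)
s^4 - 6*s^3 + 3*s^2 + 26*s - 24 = (s - 4)*(s - 3)*(s - 1)*(s + 2)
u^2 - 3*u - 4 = (u - 4)*(u + 1)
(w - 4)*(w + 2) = w^2 - 2*w - 8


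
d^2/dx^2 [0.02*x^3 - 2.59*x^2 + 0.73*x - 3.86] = 0.12*x - 5.18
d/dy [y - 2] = 1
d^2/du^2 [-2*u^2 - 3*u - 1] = -4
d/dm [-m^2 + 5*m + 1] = 5 - 2*m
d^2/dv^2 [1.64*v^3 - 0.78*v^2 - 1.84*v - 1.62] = 9.84*v - 1.56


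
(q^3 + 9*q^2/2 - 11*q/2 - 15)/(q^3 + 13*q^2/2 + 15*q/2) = (q - 2)/q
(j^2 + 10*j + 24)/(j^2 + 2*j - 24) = (j + 4)/(j - 4)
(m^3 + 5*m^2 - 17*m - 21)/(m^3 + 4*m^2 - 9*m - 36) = (m^2 + 8*m + 7)/(m^2 + 7*m + 12)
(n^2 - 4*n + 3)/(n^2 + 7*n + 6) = (n^2 - 4*n + 3)/(n^2 + 7*n + 6)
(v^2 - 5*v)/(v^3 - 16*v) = (v - 5)/(v^2 - 16)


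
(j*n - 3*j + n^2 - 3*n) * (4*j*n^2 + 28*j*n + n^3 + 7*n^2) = 4*j^2*n^3 + 16*j^2*n^2 - 84*j^2*n + 5*j*n^4 + 20*j*n^3 - 105*j*n^2 + n^5 + 4*n^4 - 21*n^3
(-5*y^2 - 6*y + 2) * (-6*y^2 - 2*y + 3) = 30*y^4 + 46*y^3 - 15*y^2 - 22*y + 6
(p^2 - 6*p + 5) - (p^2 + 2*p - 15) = 20 - 8*p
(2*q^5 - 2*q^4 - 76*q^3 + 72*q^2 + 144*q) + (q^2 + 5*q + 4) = 2*q^5 - 2*q^4 - 76*q^3 + 73*q^2 + 149*q + 4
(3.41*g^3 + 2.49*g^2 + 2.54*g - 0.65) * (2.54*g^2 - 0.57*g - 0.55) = 8.6614*g^5 + 4.3809*g^4 + 3.1568*g^3 - 4.4683*g^2 - 1.0265*g + 0.3575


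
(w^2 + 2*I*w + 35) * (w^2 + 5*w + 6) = w^4 + 5*w^3 + 2*I*w^3 + 41*w^2 + 10*I*w^2 + 175*w + 12*I*w + 210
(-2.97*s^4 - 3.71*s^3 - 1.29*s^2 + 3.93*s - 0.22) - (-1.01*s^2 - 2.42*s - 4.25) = -2.97*s^4 - 3.71*s^3 - 0.28*s^2 + 6.35*s + 4.03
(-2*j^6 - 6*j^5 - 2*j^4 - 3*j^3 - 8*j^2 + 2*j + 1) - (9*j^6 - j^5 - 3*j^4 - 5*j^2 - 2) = -11*j^6 - 5*j^5 + j^4 - 3*j^3 - 3*j^2 + 2*j + 3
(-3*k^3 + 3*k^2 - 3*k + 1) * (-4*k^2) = 12*k^5 - 12*k^4 + 12*k^3 - 4*k^2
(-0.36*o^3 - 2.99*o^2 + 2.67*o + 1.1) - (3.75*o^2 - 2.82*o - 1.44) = -0.36*o^3 - 6.74*o^2 + 5.49*o + 2.54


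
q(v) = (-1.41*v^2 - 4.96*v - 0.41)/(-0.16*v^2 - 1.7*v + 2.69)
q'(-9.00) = 7.32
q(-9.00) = -13.91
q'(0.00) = -1.94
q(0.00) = -0.15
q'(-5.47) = 1.47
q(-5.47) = -2.15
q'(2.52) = -3.42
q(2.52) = 8.38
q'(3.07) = -1.39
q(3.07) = 7.17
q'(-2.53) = 0.44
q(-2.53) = 0.52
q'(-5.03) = 1.26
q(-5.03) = -1.55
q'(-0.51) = -0.78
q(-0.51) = 0.50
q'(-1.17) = -0.14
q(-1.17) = 0.78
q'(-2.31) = 0.37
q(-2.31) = 0.61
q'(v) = (-2.82*v - 4.96)/(-0.16*v^2 - 1.7*v + 2.69) + (0.32*v + 1.7)*(-1.41*v^2 - 4.96*v - 0.41)/(-0.16*v^2 - 1.7*v + 2.69)^2 = (1.6034*v^2 - 7.717*v - 14.0394)/(0.0256*v^4 + 0.544*v^3 + 2.0292*v^2 - 9.146*v + 7.2361)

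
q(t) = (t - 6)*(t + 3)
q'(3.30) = 3.60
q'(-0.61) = -4.22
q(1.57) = -20.25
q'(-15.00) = -33.00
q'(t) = 2*t - 3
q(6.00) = 0.00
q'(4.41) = 5.82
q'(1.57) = 0.14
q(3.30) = -17.01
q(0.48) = -19.21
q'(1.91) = 0.82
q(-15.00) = 252.00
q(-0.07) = -17.79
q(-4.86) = 20.20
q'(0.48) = -2.04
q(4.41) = -11.78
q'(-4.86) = -12.72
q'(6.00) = 9.00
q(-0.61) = -15.80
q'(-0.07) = -3.14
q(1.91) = -20.08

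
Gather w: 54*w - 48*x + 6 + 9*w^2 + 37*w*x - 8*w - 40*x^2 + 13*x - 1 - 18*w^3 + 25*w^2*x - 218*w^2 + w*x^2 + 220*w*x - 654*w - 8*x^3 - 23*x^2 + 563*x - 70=-18*w^3 + w^2*(25*x - 209) + w*(x^2 + 257*x - 608) - 8*x^3 - 63*x^2 + 528*x - 65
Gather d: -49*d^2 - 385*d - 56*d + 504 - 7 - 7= -49*d^2 - 441*d + 490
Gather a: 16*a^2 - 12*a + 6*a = 16*a^2 - 6*a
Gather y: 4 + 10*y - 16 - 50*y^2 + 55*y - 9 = -50*y^2 + 65*y - 21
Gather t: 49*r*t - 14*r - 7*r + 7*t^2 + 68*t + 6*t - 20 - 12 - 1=-21*r + 7*t^2 + t*(49*r + 74) - 33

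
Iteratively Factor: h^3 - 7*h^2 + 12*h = (h)*(h^2 - 7*h + 12) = h*(h - 3)*(h - 4)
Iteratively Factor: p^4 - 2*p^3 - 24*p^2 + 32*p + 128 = (p - 4)*(p^3 + 2*p^2 - 16*p - 32) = (p - 4)*(p + 2)*(p^2 - 16) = (p - 4)*(p + 2)*(p + 4)*(p - 4)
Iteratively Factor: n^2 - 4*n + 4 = (n - 2)*(n - 2)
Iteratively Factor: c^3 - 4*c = (c - 2)*(c^2 + 2*c) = c*(c - 2)*(c + 2)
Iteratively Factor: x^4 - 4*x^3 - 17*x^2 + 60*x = (x - 3)*(x^3 - x^2 - 20*x) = (x - 5)*(x - 3)*(x^2 + 4*x) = x*(x - 5)*(x - 3)*(x + 4)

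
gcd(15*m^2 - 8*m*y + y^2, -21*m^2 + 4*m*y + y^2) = -3*m + y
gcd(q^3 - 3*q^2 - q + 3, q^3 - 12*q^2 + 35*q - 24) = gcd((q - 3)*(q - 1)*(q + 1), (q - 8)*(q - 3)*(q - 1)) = q^2 - 4*q + 3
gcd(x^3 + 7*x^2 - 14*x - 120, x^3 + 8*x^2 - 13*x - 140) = x^2 + x - 20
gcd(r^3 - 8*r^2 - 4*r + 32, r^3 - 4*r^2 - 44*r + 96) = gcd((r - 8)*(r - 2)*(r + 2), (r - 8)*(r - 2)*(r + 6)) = r^2 - 10*r + 16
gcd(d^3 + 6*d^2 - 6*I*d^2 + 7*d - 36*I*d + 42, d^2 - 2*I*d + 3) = d + I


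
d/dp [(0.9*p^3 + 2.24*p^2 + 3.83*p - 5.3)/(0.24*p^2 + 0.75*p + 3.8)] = (0.216*p^4 + 1.35*p^3 + 11.0208*p^2 + 19.568*p + 18.529)/(0.0576*p^4 + 0.36*p^3 + 2.3865*p^2 + 5.7*p + 14.44)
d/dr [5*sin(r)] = 5*cos(r)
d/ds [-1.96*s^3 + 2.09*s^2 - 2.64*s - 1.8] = -5.88*s^2 + 4.18*s - 2.64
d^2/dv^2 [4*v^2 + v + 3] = 8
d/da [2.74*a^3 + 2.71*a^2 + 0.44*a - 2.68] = 8.22*a^2 + 5.42*a + 0.44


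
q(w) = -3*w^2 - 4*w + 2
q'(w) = -6*w - 4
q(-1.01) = 2.98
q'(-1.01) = 2.06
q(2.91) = -35.04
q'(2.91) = -21.46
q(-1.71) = 0.07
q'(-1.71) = 6.26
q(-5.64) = -70.87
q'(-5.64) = 29.84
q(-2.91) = -11.76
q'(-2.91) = 13.46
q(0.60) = -1.48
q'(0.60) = -7.60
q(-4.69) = -45.23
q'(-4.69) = 24.14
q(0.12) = 1.48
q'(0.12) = -4.72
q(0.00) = 2.00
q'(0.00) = -4.00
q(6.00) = -130.00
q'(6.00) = -40.00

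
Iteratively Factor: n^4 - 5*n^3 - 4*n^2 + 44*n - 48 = (n - 2)*(n^3 - 3*n^2 - 10*n + 24) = (n - 4)*(n - 2)*(n^2 + n - 6) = (n - 4)*(n - 2)^2*(n + 3)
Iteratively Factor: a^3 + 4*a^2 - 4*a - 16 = (a + 2)*(a^2 + 2*a - 8) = (a - 2)*(a + 2)*(a + 4)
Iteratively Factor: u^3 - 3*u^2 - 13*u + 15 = (u - 5)*(u^2 + 2*u - 3) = (u - 5)*(u - 1)*(u + 3)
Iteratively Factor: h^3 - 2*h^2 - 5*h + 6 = (h + 2)*(h^2 - 4*h + 3) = (h - 1)*(h + 2)*(h - 3)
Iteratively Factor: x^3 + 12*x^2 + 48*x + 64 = (x + 4)*(x^2 + 8*x + 16) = (x + 4)^2*(x + 4)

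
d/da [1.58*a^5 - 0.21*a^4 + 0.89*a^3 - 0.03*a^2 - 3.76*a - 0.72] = 7.9*a^4 - 0.84*a^3 + 2.67*a^2 - 0.06*a - 3.76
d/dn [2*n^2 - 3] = 4*n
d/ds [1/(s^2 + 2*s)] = 2*(-s - 1)/(s^2*(s + 2)^2)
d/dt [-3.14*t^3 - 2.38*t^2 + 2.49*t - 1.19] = -9.42*t^2 - 4.76*t + 2.49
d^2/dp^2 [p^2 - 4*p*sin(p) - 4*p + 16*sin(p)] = 4*p*sin(p) - 16*sin(p) - 8*cos(p) + 2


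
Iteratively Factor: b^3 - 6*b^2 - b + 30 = (b - 5)*(b^2 - b - 6) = (b - 5)*(b - 3)*(b + 2)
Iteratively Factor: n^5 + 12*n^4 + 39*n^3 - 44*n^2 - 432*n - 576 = (n + 4)*(n^4 + 8*n^3 + 7*n^2 - 72*n - 144) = (n + 4)^2*(n^3 + 4*n^2 - 9*n - 36) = (n + 4)^3*(n^2 - 9) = (n - 3)*(n + 4)^3*(n + 3)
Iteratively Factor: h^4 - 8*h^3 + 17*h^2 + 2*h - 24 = (h - 4)*(h^3 - 4*h^2 + h + 6) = (h - 4)*(h - 3)*(h^2 - h - 2) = (h - 4)*(h - 3)*(h + 1)*(h - 2)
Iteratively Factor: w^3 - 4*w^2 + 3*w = (w)*(w^2 - 4*w + 3) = w*(w - 1)*(w - 3)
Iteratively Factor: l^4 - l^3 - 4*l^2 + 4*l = (l - 1)*(l^3 - 4*l) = l*(l - 1)*(l^2 - 4) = l*(l - 1)*(l + 2)*(l - 2)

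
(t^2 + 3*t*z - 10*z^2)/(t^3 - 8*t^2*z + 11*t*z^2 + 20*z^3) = (t^2 + 3*t*z - 10*z^2)/(t^3 - 8*t^2*z + 11*t*z^2 + 20*z^3)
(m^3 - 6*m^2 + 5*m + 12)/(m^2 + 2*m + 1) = (m^2 - 7*m + 12)/(m + 1)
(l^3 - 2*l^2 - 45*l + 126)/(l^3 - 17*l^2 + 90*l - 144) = (l + 7)/(l - 8)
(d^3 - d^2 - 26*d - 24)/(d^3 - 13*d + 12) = (d^2 - 5*d - 6)/(d^2 - 4*d + 3)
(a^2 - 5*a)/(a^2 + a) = (a - 5)/(a + 1)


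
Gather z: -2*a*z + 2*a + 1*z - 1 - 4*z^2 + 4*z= 2*a - 4*z^2 + z*(5 - 2*a) - 1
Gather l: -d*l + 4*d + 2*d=-d*l + 6*d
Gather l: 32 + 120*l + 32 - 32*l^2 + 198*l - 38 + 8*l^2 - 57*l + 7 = -24*l^2 + 261*l + 33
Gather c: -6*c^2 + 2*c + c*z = -6*c^2 + c*(z + 2)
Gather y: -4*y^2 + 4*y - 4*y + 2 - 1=1 - 4*y^2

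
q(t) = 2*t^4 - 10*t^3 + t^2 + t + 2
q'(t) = 8*t^3 - 30*t^2 + 2*t + 1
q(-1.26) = 27.37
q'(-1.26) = -65.15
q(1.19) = -8.23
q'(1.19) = -25.62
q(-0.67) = 5.19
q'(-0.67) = -16.21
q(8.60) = 4664.16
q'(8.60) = 2887.85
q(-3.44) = 697.54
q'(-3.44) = -686.55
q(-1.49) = 45.67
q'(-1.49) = -95.05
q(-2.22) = 162.70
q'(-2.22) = -238.82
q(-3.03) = 454.91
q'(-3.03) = -503.03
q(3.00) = -94.00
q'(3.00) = -47.00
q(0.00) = 2.00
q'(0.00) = 1.00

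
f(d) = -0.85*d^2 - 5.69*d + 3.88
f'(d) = -1.7*d - 5.69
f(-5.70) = 8.70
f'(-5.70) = 4.00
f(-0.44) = 6.22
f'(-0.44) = -4.94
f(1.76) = -8.77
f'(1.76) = -8.68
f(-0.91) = 8.35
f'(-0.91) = -4.14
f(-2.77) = 13.12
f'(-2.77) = -0.98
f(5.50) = -53.13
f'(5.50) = -15.04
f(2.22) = -12.94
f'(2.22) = -9.46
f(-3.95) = 13.09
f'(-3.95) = 1.02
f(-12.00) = -50.24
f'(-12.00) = 14.71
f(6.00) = -60.86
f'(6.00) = -15.89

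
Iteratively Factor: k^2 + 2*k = (k + 2)*(k)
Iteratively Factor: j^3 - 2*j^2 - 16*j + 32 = (j - 4)*(j^2 + 2*j - 8) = (j - 4)*(j + 4)*(j - 2)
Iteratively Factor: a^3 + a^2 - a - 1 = (a + 1)*(a^2 - 1) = (a - 1)*(a + 1)*(a + 1)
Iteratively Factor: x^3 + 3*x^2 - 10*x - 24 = (x + 4)*(x^2 - x - 6) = (x - 3)*(x + 4)*(x + 2)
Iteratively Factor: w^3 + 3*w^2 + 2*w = (w + 1)*(w^2 + 2*w) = w*(w + 1)*(w + 2)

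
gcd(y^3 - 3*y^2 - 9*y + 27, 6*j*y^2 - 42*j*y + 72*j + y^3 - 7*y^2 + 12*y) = y - 3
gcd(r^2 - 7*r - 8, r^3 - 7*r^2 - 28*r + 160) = r - 8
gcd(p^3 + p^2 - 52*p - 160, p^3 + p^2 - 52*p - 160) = p^3 + p^2 - 52*p - 160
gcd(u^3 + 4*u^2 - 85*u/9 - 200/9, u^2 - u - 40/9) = u^2 - u - 40/9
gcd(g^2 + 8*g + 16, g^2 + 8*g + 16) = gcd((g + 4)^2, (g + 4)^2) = g^2 + 8*g + 16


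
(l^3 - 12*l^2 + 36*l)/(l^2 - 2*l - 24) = l*(l - 6)/(l + 4)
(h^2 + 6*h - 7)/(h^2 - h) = (h + 7)/h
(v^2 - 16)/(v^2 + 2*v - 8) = (v - 4)/(v - 2)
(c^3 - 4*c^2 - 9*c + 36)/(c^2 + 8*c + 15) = (c^2 - 7*c + 12)/(c + 5)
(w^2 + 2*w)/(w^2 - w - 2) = w*(w + 2)/(w^2 - w - 2)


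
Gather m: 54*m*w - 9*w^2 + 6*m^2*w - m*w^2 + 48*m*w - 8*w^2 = 6*m^2*w + m*(-w^2 + 102*w) - 17*w^2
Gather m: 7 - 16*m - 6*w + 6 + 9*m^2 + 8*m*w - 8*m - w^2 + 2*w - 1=9*m^2 + m*(8*w - 24) - w^2 - 4*w + 12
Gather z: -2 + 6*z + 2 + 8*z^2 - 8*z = 8*z^2 - 2*z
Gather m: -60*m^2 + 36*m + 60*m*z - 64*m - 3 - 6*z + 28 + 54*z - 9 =-60*m^2 + m*(60*z - 28) + 48*z + 16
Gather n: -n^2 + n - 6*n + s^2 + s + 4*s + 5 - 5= -n^2 - 5*n + s^2 + 5*s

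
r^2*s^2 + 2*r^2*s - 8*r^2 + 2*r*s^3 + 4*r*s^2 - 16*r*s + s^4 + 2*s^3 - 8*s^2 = (r + s)^2*(s - 2)*(s + 4)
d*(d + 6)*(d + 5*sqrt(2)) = d^3 + 6*d^2 + 5*sqrt(2)*d^2 + 30*sqrt(2)*d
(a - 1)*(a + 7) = a^2 + 6*a - 7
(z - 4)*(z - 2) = z^2 - 6*z + 8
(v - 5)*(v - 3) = v^2 - 8*v + 15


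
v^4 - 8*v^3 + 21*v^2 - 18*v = v*(v - 3)^2*(v - 2)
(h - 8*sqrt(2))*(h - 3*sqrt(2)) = h^2 - 11*sqrt(2)*h + 48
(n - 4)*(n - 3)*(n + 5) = n^3 - 2*n^2 - 23*n + 60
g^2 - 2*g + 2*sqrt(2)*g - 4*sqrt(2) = (g - 2)*(g + 2*sqrt(2))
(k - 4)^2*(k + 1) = k^3 - 7*k^2 + 8*k + 16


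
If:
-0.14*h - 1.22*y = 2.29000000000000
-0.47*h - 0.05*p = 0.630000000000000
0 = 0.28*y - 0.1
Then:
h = -19.47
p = 170.41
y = 0.36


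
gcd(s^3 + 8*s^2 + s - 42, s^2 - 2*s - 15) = s + 3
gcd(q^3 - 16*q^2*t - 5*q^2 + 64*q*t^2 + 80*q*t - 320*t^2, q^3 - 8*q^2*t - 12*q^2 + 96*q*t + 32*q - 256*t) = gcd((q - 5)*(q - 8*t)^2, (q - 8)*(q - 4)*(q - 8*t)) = q - 8*t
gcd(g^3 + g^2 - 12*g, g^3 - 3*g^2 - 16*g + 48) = g^2 + g - 12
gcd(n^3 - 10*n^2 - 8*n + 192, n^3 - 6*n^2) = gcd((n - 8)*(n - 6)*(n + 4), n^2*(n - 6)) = n - 6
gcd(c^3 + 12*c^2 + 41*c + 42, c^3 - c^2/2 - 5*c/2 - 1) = 1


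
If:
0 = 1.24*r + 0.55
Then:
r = -0.44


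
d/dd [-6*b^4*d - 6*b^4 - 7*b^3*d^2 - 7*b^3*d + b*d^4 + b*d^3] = b*(-6*b^3 - 14*b^2*d - 7*b^2 + 4*d^3 + 3*d^2)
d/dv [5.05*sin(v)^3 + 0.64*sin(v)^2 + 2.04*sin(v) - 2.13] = (15.15*sin(v)^2 + 1.28*sin(v) + 2.04)*cos(v)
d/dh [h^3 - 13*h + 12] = 3*h^2 - 13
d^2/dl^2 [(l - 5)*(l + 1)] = 2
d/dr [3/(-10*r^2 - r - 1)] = 3*(20*r + 1)/(10*r^2 + r + 1)^2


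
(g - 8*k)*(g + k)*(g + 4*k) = g^3 - 3*g^2*k - 36*g*k^2 - 32*k^3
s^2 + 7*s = s*(s + 7)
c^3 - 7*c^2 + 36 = (c - 6)*(c - 3)*(c + 2)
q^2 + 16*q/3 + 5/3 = (q + 1/3)*(q + 5)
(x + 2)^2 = x^2 + 4*x + 4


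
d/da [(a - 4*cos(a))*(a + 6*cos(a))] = -2*a*sin(a) + 2*a + 24*sin(2*a) + 2*cos(a)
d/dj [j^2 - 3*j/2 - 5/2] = 2*j - 3/2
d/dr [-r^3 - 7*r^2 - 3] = r*(-3*r - 14)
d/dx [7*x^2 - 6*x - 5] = 14*x - 6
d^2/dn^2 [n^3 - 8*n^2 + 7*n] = 6*n - 16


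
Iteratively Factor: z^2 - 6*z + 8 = (z - 2)*(z - 4)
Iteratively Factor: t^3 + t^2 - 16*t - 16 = (t + 4)*(t^2 - 3*t - 4) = (t + 1)*(t + 4)*(t - 4)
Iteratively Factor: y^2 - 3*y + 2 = (y - 2)*(y - 1)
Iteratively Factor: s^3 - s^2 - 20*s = (s)*(s^2 - s - 20) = s*(s + 4)*(s - 5)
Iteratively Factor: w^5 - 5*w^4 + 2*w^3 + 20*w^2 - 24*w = (w - 2)*(w^4 - 3*w^3 - 4*w^2 + 12*w) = (w - 3)*(w - 2)*(w^3 - 4*w) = (w - 3)*(w - 2)^2*(w^2 + 2*w) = (w - 3)*(w - 2)^2*(w + 2)*(w)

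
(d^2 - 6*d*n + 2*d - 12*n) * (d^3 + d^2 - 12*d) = d^5 - 6*d^4*n + 3*d^4 - 18*d^3*n - 10*d^3 + 60*d^2*n - 24*d^2 + 144*d*n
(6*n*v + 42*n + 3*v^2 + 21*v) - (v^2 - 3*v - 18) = 6*n*v + 42*n + 2*v^2 + 24*v + 18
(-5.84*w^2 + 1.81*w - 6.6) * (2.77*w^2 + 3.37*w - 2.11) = -16.1768*w^4 - 14.6671*w^3 + 0.140099999999999*w^2 - 26.0611*w + 13.926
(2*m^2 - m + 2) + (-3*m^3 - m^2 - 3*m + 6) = -3*m^3 + m^2 - 4*m + 8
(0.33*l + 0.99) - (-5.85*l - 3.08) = 6.18*l + 4.07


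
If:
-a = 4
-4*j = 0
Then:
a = -4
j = 0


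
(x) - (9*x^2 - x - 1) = -9*x^2 + 2*x + 1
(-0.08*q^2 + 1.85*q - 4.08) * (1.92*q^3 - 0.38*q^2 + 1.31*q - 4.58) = -0.1536*q^5 + 3.5824*q^4 - 8.6414*q^3 + 4.3403*q^2 - 13.8178*q + 18.6864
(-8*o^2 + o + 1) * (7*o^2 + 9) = -56*o^4 + 7*o^3 - 65*o^2 + 9*o + 9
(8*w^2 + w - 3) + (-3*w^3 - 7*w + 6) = -3*w^3 + 8*w^2 - 6*w + 3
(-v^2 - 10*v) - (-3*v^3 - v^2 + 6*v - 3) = 3*v^3 - 16*v + 3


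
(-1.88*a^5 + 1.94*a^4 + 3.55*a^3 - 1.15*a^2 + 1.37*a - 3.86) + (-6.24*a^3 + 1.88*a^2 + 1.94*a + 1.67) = -1.88*a^5 + 1.94*a^4 - 2.69*a^3 + 0.73*a^2 + 3.31*a - 2.19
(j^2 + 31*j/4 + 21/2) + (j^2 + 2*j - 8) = 2*j^2 + 39*j/4 + 5/2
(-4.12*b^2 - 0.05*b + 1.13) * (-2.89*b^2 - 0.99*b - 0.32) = 11.9068*b^4 + 4.2233*b^3 - 1.8978*b^2 - 1.1027*b - 0.3616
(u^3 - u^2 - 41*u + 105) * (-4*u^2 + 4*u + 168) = -4*u^5 + 8*u^4 + 328*u^3 - 752*u^2 - 6468*u + 17640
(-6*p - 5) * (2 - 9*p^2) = 54*p^3 + 45*p^2 - 12*p - 10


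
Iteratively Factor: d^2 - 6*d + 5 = (d - 1)*(d - 5)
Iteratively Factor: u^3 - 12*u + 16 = (u + 4)*(u^2 - 4*u + 4) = (u - 2)*(u + 4)*(u - 2)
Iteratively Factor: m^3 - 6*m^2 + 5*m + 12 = (m - 3)*(m^2 - 3*m - 4) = (m - 3)*(m + 1)*(m - 4)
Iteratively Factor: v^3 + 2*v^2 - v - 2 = (v + 2)*(v^2 - 1) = (v - 1)*(v + 2)*(v + 1)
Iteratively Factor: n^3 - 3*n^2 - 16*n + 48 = (n - 4)*(n^2 + n - 12) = (n - 4)*(n - 3)*(n + 4)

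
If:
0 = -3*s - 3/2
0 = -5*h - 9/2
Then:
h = -9/10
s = -1/2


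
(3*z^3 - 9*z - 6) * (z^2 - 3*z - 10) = 3*z^5 - 9*z^4 - 39*z^3 + 21*z^2 + 108*z + 60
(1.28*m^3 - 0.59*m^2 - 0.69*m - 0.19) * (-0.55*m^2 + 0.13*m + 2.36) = -0.704*m^5 + 0.4909*m^4 + 3.3236*m^3 - 1.3776*m^2 - 1.6531*m - 0.4484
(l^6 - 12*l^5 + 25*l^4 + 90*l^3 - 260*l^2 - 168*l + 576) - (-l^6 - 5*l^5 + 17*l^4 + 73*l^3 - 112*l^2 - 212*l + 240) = 2*l^6 - 7*l^5 + 8*l^4 + 17*l^3 - 148*l^2 + 44*l + 336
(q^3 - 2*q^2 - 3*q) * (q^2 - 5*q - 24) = q^5 - 7*q^4 - 17*q^3 + 63*q^2 + 72*q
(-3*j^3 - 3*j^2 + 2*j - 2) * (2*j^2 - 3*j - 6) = -6*j^5 + 3*j^4 + 31*j^3 + 8*j^2 - 6*j + 12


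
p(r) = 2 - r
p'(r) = -1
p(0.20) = 1.80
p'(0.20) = -1.00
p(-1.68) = 3.68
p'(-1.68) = -1.00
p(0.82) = 1.18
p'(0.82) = -1.00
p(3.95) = -1.95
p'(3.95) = -1.00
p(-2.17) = 4.17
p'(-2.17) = -1.00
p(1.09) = 0.91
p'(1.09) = -1.00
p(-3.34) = 5.34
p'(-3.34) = -1.00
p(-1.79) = 3.79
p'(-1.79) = -1.00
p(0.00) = 2.00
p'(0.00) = -1.00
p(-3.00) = 5.00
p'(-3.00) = -1.00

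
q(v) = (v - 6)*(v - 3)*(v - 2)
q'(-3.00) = 129.00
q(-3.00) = -270.00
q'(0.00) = 36.00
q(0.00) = -36.00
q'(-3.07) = 131.81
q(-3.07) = -279.13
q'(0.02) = 35.56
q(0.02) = -35.28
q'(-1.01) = 61.28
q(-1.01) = -84.61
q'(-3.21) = 137.53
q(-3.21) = -297.98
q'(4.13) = -3.69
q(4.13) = -4.50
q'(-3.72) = 159.36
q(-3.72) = -373.62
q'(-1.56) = 77.62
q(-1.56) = -122.73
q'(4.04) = -3.92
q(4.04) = -4.16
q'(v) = (v - 6)*(v - 3) + (v - 6)*(v - 2) + (v - 3)*(v - 2)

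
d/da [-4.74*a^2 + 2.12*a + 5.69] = 2.12 - 9.48*a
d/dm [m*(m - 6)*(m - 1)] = 3*m^2 - 14*m + 6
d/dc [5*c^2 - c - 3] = 10*c - 1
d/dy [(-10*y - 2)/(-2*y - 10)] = 24/(y + 5)^2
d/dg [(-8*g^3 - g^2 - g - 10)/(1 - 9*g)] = (144*g^3 - 15*g^2 - 2*g - 91)/(81*g^2 - 18*g + 1)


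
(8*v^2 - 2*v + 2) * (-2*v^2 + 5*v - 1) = -16*v^4 + 44*v^3 - 22*v^2 + 12*v - 2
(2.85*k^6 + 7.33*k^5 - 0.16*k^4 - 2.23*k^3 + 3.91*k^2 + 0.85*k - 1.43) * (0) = 0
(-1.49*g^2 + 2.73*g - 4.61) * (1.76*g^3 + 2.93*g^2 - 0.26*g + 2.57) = -2.6224*g^5 + 0.4391*g^4 + 0.272700000000001*g^3 - 18.0464*g^2 + 8.2147*g - 11.8477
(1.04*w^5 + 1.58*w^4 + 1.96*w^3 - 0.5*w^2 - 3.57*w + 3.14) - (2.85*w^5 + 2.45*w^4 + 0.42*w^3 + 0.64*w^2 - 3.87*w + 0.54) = -1.81*w^5 - 0.87*w^4 + 1.54*w^3 - 1.14*w^2 + 0.3*w + 2.6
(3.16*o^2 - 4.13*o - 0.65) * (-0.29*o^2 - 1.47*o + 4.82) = -0.9164*o^4 - 3.4475*o^3 + 21.4908*o^2 - 18.9511*o - 3.133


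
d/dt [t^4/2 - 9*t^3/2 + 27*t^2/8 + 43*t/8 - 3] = 2*t^3 - 27*t^2/2 + 27*t/4 + 43/8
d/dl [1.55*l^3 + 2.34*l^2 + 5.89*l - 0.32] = 4.65*l^2 + 4.68*l + 5.89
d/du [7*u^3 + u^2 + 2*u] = 21*u^2 + 2*u + 2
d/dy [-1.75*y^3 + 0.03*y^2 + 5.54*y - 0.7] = -5.25*y^2 + 0.06*y + 5.54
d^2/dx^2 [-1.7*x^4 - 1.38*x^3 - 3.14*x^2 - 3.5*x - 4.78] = -20.4*x^2 - 8.28*x - 6.28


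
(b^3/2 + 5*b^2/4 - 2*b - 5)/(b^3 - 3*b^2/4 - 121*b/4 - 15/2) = (-2*b^3 - 5*b^2 + 8*b + 20)/(-4*b^3 + 3*b^2 + 121*b + 30)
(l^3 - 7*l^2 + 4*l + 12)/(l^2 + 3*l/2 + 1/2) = 2*(l^2 - 8*l + 12)/(2*l + 1)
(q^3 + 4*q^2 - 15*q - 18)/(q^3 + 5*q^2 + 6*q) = (q^3 + 4*q^2 - 15*q - 18)/(q*(q^2 + 5*q + 6))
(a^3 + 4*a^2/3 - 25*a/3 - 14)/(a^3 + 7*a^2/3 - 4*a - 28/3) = (a - 3)/(a - 2)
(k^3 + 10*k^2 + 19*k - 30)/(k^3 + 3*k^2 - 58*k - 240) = (k - 1)/(k - 8)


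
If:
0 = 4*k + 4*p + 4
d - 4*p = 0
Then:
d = 4*p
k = -p - 1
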